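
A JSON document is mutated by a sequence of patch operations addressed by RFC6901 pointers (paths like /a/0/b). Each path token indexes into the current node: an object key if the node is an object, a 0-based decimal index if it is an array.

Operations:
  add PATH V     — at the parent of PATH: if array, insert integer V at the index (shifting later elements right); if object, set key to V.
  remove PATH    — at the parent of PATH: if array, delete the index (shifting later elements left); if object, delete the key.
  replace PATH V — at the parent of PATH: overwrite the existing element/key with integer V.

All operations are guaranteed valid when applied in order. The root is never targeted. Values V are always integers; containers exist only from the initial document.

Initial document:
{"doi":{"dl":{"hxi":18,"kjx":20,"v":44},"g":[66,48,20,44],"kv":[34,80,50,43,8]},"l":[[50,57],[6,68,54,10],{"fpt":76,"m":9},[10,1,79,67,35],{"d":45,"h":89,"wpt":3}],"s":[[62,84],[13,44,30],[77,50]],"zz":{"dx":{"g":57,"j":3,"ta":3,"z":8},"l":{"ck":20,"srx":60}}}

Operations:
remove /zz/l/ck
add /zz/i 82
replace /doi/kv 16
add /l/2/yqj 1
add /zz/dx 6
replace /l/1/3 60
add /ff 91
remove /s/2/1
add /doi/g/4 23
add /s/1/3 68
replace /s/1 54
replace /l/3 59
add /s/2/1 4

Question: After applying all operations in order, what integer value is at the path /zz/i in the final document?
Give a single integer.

After op 1 (remove /zz/l/ck): {"doi":{"dl":{"hxi":18,"kjx":20,"v":44},"g":[66,48,20,44],"kv":[34,80,50,43,8]},"l":[[50,57],[6,68,54,10],{"fpt":76,"m":9},[10,1,79,67,35],{"d":45,"h":89,"wpt":3}],"s":[[62,84],[13,44,30],[77,50]],"zz":{"dx":{"g":57,"j":3,"ta":3,"z":8},"l":{"srx":60}}}
After op 2 (add /zz/i 82): {"doi":{"dl":{"hxi":18,"kjx":20,"v":44},"g":[66,48,20,44],"kv":[34,80,50,43,8]},"l":[[50,57],[6,68,54,10],{"fpt":76,"m":9},[10,1,79,67,35],{"d":45,"h":89,"wpt":3}],"s":[[62,84],[13,44,30],[77,50]],"zz":{"dx":{"g":57,"j":3,"ta":3,"z":8},"i":82,"l":{"srx":60}}}
After op 3 (replace /doi/kv 16): {"doi":{"dl":{"hxi":18,"kjx":20,"v":44},"g":[66,48,20,44],"kv":16},"l":[[50,57],[6,68,54,10],{"fpt":76,"m":9},[10,1,79,67,35],{"d":45,"h":89,"wpt":3}],"s":[[62,84],[13,44,30],[77,50]],"zz":{"dx":{"g":57,"j":3,"ta":3,"z":8},"i":82,"l":{"srx":60}}}
After op 4 (add /l/2/yqj 1): {"doi":{"dl":{"hxi":18,"kjx":20,"v":44},"g":[66,48,20,44],"kv":16},"l":[[50,57],[6,68,54,10],{"fpt":76,"m":9,"yqj":1},[10,1,79,67,35],{"d":45,"h":89,"wpt":3}],"s":[[62,84],[13,44,30],[77,50]],"zz":{"dx":{"g":57,"j":3,"ta":3,"z":8},"i":82,"l":{"srx":60}}}
After op 5 (add /zz/dx 6): {"doi":{"dl":{"hxi":18,"kjx":20,"v":44},"g":[66,48,20,44],"kv":16},"l":[[50,57],[6,68,54,10],{"fpt":76,"m":9,"yqj":1},[10,1,79,67,35],{"d":45,"h":89,"wpt":3}],"s":[[62,84],[13,44,30],[77,50]],"zz":{"dx":6,"i":82,"l":{"srx":60}}}
After op 6 (replace /l/1/3 60): {"doi":{"dl":{"hxi":18,"kjx":20,"v":44},"g":[66,48,20,44],"kv":16},"l":[[50,57],[6,68,54,60],{"fpt":76,"m":9,"yqj":1},[10,1,79,67,35],{"d":45,"h":89,"wpt":3}],"s":[[62,84],[13,44,30],[77,50]],"zz":{"dx":6,"i":82,"l":{"srx":60}}}
After op 7 (add /ff 91): {"doi":{"dl":{"hxi":18,"kjx":20,"v":44},"g":[66,48,20,44],"kv":16},"ff":91,"l":[[50,57],[6,68,54,60],{"fpt":76,"m":9,"yqj":1},[10,1,79,67,35],{"d":45,"h":89,"wpt":3}],"s":[[62,84],[13,44,30],[77,50]],"zz":{"dx":6,"i":82,"l":{"srx":60}}}
After op 8 (remove /s/2/1): {"doi":{"dl":{"hxi":18,"kjx":20,"v":44},"g":[66,48,20,44],"kv":16},"ff":91,"l":[[50,57],[6,68,54,60],{"fpt":76,"m":9,"yqj":1},[10,1,79,67,35],{"d":45,"h":89,"wpt":3}],"s":[[62,84],[13,44,30],[77]],"zz":{"dx":6,"i":82,"l":{"srx":60}}}
After op 9 (add /doi/g/4 23): {"doi":{"dl":{"hxi":18,"kjx":20,"v":44},"g":[66,48,20,44,23],"kv":16},"ff":91,"l":[[50,57],[6,68,54,60],{"fpt":76,"m":9,"yqj":1},[10,1,79,67,35],{"d":45,"h":89,"wpt":3}],"s":[[62,84],[13,44,30],[77]],"zz":{"dx":6,"i":82,"l":{"srx":60}}}
After op 10 (add /s/1/3 68): {"doi":{"dl":{"hxi":18,"kjx":20,"v":44},"g":[66,48,20,44,23],"kv":16},"ff":91,"l":[[50,57],[6,68,54,60],{"fpt":76,"m":9,"yqj":1},[10,1,79,67,35],{"d":45,"h":89,"wpt":3}],"s":[[62,84],[13,44,30,68],[77]],"zz":{"dx":6,"i":82,"l":{"srx":60}}}
After op 11 (replace /s/1 54): {"doi":{"dl":{"hxi":18,"kjx":20,"v":44},"g":[66,48,20,44,23],"kv":16},"ff":91,"l":[[50,57],[6,68,54,60],{"fpt":76,"m":9,"yqj":1},[10,1,79,67,35],{"d":45,"h":89,"wpt":3}],"s":[[62,84],54,[77]],"zz":{"dx":6,"i":82,"l":{"srx":60}}}
After op 12 (replace /l/3 59): {"doi":{"dl":{"hxi":18,"kjx":20,"v":44},"g":[66,48,20,44,23],"kv":16},"ff":91,"l":[[50,57],[6,68,54,60],{"fpt":76,"m":9,"yqj":1},59,{"d":45,"h":89,"wpt":3}],"s":[[62,84],54,[77]],"zz":{"dx":6,"i":82,"l":{"srx":60}}}
After op 13 (add /s/2/1 4): {"doi":{"dl":{"hxi":18,"kjx":20,"v":44},"g":[66,48,20,44,23],"kv":16},"ff":91,"l":[[50,57],[6,68,54,60],{"fpt":76,"m":9,"yqj":1},59,{"d":45,"h":89,"wpt":3}],"s":[[62,84],54,[77,4]],"zz":{"dx":6,"i":82,"l":{"srx":60}}}
Value at /zz/i: 82

Answer: 82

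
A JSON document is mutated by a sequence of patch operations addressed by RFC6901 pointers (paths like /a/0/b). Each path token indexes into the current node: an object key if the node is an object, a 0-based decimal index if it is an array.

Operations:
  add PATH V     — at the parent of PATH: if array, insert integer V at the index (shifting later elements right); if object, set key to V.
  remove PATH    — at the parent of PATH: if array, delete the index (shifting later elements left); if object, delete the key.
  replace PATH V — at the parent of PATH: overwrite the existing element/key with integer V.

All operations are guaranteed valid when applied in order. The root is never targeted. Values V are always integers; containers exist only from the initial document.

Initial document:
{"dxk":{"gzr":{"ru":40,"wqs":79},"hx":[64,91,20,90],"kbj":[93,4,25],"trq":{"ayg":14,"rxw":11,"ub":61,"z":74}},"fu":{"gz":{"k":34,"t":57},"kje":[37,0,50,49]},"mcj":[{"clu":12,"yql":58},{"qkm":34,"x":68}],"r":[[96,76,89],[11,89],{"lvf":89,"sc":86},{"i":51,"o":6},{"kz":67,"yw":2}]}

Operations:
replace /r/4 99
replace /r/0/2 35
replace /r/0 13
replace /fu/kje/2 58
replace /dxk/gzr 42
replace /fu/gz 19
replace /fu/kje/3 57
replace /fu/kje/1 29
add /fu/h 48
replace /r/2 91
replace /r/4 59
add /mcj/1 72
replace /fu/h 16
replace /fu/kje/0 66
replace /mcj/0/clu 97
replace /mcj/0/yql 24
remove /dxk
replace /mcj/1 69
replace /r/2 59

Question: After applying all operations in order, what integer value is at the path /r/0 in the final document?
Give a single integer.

After op 1 (replace /r/4 99): {"dxk":{"gzr":{"ru":40,"wqs":79},"hx":[64,91,20,90],"kbj":[93,4,25],"trq":{"ayg":14,"rxw":11,"ub":61,"z":74}},"fu":{"gz":{"k":34,"t":57},"kje":[37,0,50,49]},"mcj":[{"clu":12,"yql":58},{"qkm":34,"x":68}],"r":[[96,76,89],[11,89],{"lvf":89,"sc":86},{"i":51,"o":6},99]}
After op 2 (replace /r/0/2 35): {"dxk":{"gzr":{"ru":40,"wqs":79},"hx":[64,91,20,90],"kbj":[93,4,25],"trq":{"ayg":14,"rxw":11,"ub":61,"z":74}},"fu":{"gz":{"k":34,"t":57},"kje":[37,0,50,49]},"mcj":[{"clu":12,"yql":58},{"qkm":34,"x":68}],"r":[[96,76,35],[11,89],{"lvf":89,"sc":86},{"i":51,"o":6},99]}
After op 3 (replace /r/0 13): {"dxk":{"gzr":{"ru":40,"wqs":79},"hx":[64,91,20,90],"kbj":[93,4,25],"trq":{"ayg":14,"rxw":11,"ub":61,"z":74}},"fu":{"gz":{"k":34,"t":57},"kje":[37,0,50,49]},"mcj":[{"clu":12,"yql":58},{"qkm":34,"x":68}],"r":[13,[11,89],{"lvf":89,"sc":86},{"i":51,"o":6},99]}
After op 4 (replace /fu/kje/2 58): {"dxk":{"gzr":{"ru":40,"wqs":79},"hx":[64,91,20,90],"kbj":[93,4,25],"trq":{"ayg":14,"rxw":11,"ub":61,"z":74}},"fu":{"gz":{"k":34,"t":57},"kje":[37,0,58,49]},"mcj":[{"clu":12,"yql":58},{"qkm":34,"x":68}],"r":[13,[11,89],{"lvf":89,"sc":86},{"i":51,"o":6},99]}
After op 5 (replace /dxk/gzr 42): {"dxk":{"gzr":42,"hx":[64,91,20,90],"kbj":[93,4,25],"trq":{"ayg":14,"rxw":11,"ub":61,"z":74}},"fu":{"gz":{"k":34,"t":57},"kje":[37,0,58,49]},"mcj":[{"clu":12,"yql":58},{"qkm":34,"x":68}],"r":[13,[11,89],{"lvf":89,"sc":86},{"i":51,"o":6},99]}
After op 6 (replace /fu/gz 19): {"dxk":{"gzr":42,"hx":[64,91,20,90],"kbj":[93,4,25],"trq":{"ayg":14,"rxw":11,"ub":61,"z":74}},"fu":{"gz":19,"kje":[37,0,58,49]},"mcj":[{"clu":12,"yql":58},{"qkm":34,"x":68}],"r":[13,[11,89],{"lvf":89,"sc":86},{"i":51,"o":6},99]}
After op 7 (replace /fu/kje/3 57): {"dxk":{"gzr":42,"hx":[64,91,20,90],"kbj":[93,4,25],"trq":{"ayg":14,"rxw":11,"ub":61,"z":74}},"fu":{"gz":19,"kje":[37,0,58,57]},"mcj":[{"clu":12,"yql":58},{"qkm":34,"x":68}],"r":[13,[11,89],{"lvf":89,"sc":86},{"i":51,"o":6},99]}
After op 8 (replace /fu/kje/1 29): {"dxk":{"gzr":42,"hx":[64,91,20,90],"kbj":[93,4,25],"trq":{"ayg":14,"rxw":11,"ub":61,"z":74}},"fu":{"gz":19,"kje":[37,29,58,57]},"mcj":[{"clu":12,"yql":58},{"qkm":34,"x":68}],"r":[13,[11,89],{"lvf":89,"sc":86},{"i":51,"o":6},99]}
After op 9 (add /fu/h 48): {"dxk":{"gzr":42,"hx":[64,91,20,90],"kbj":[93,4,25],"trq":{"ayg":14,"rxw":11,"ub":61,"z":74}},"fu":{"gz":19,"h":48,"kje":[37,29,58,57]},"mcj":[{"clu":12,"yql":58},{"qkm":34,"x":68}],"r":[13,[11,89],{"lvf":89,"sc":86},{"i":51,"o":6},99]}
After op 10 (replace /r/2 91): {"dxk":{"gzr":42,"hx":[64,91,20,90],"kbj":[93,4,25],"trq":{"ayg":14,"rxw":11,"ub":61,"z":74}},"fu":{"gz":19,"h":48,"kje":[37,29,58,57]},"mcj":[{"clu":12,"yql":58},{"qkm":34,"x":68}],"r":[13,[11,89],91,{"i":51,"o":6},99]}
After op 11 (replace /r/4 59): {"dxk":{"gzr":42,"hx":[64,91,20,90],"kbj":[93,4,25],"trq":{"ayg":14,"rxw":11,"ub":61,"z":74}},"fu":{"gz":19,"h":48,"kje":[37,29,58,57]},"mcj":[{"clu":12,"yql":58},{"qkm":34,"x":68}],"r":[13,[11,89],91,{"i":51,"o":6},59]}
After op 12 (add /mcj/1 72): {"dxk":{"gzr":42,"hx":[64,91,20,90],"kbj":[93,4,25],"trq":{"ayg":14,"rxw":11,"ub":61,"z":74}},"fu":{"gz":19,"h":48,"kje":[37,29,58,57]},"mcj":[{"clu":12,"yql":58},72,{"qkm":34,"x":68}],"r":[13,[11,89],91,{"i":51,"o":6},59]}
After op 13 (replace /fu/h 16): {"dxk":{"gzr":42,"hx":[64,91,20,90],"kbj":[93,4,25],"trq":{"ayg":14,"rxw":11,"ub":61,"z":74}},"fu":{"gz":19,"h":16,"kje":[37,29,58,57]},"mcj":[{"clu":12,"yql":58},72,{"qkm":34,"x":68}],"r":[13,[11,89],91,{"i":51,"o":6},59]}
After op 14 (replace /fu/kje/0 66): {"dxk":{"gzr":42,"hx":[64,91,20,90],"kbj":[93,4,25],"trq":{"ayg":14,"rxw":11,"ub":61,"z":74}},"fu":{"gz":19,"h":16,"kje":[66,29,58,57]},"mcj":[{"clu":12,"yql":58},72,{"qkm":34,"x":68}],"r":[13,[11,89],91,{"i":51,"o":6},59]}
After op 15 (replace /mcj/0/clu 97): {"dxk":{"gzr":42,"hx":[64,91,20,90],"kbj":[93,4,25],"trq":{"ayg":14,"rxw":11,"ub":61,"z":74}},"fu":{"gz":19,"h":16,"kje":[66,29,58,57]},"mcj":[{"clu":97,"yql":58},72,{"qkm":34,"x":68}],"r":[13,[11,89],91,{"i":51,"o":6},59]}
After op 16 (replace /mcj/0/yql 24): {"dxk":{"gzr":42,"hx":[64,91,20,90],"kbj":[93,4,25],"trq":{"ayg":14,"rxw":11,"ub":61,"z":74}},"fu":{"gz":19,"h":16,"kje":[66,29,58,57]},"mcj":[{"clu":97,"yql":24},72,{"qkm":34,"x":68}],"r":[13,[11,89],91,{"i":51,"o":6},59]}
After op 17 (remove /dxk): {"fu":{"gz":19,"h":16,"kje":[66,29,58,57]},"mcj":[{"clu":97,"yql":24},72,{"qkm":34,"x":68}],"r":[13,[11,89],91,{"i":51,"o":6},59]}
After op 18 (replace /mcj/1 69): {"fu":{"gz":19,"h":16,"kje":[66,29,58,57]},"mcj":[{"clu":97,"yql":24},69,{"qkm":34,"x":68}],"r":[13,[11,89],91,{"i":51,"o":6},59]}
After op 19 (replace /r/2 59): {"fu":{"gz":19,"h":16,"kje":[66,29,58,57]},"mcj":[{"clu":97,"yql":24},69,{"qkm":34,"x":68}],"r":[13,[11,89],59,{"i":51,"o":6},59]}
Value at /r/0: 13

Answer: 13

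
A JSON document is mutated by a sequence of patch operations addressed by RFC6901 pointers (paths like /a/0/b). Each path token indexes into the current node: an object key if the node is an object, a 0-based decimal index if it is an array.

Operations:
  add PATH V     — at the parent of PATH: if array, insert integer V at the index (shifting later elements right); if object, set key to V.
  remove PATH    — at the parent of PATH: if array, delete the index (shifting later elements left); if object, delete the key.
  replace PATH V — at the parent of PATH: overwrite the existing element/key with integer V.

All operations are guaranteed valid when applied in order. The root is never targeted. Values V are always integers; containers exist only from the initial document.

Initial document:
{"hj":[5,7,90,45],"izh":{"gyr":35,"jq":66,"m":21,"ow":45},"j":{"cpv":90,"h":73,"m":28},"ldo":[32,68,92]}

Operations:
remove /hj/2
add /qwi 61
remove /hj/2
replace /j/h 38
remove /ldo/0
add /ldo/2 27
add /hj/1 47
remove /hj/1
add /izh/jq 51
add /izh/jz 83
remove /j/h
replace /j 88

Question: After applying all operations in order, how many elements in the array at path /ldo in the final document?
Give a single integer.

After op 1 (remove /hj/2): {"hj":[5,7,45],"izh":{"gyr":35,"jq":66,"m":21,"ow":45},"j":{"cpv":90,"h":73,"m":28},"ldo":[32,68,92]}
After op 2 (add /qwi 61): {"hj":[5,7,45],"izh":{"gyr":35,"jq":66,"m":21,"ow":45},"j":{"cpv":90,"h":73,"m":28},"ldo":[32,68,92],"qwi":61}
After op 3 (remove /hj/2): {"hj":[5,7],"izh":{"gyr":35,"jq":66,"m":21,"ow":45},"j":{"cpv":90,"h":73,"m":28},"ldo":[32,68,92],"qwi":61}
After op 4 (replace /j/h 38): {"hj":[5,7],"izh":{"gyr":35,"jq":66,"m":21,"ow":45},"j":{"cpv":90,"h":38,"m":28},"ldo":[32,68,92],"qwi":61}
After op 5 (remove /ldo/0): {"hj":[5,7],"izh":{"gyr":35,"jq":66,"m":21,"ow":45},"j":{"cpv":90,"h":38,"m":28},"ldo":[68,92],"qwi":61}
After op 6 (add /ldo/2 27): {"hj":[5,7],"izh":{"gyr":35,"jq":66,"m":21,"ow":45},"j":{"cpv":90,"h":38,"m":28},"ldo":[68,92,27],"qwi":61}
After op 7 (add /hj/1 47): {"hj":[5,47,7],"izh":{"gyr":35,"jq":66,"m":21,"ow":45},"j":{"cpv":90,"h":38,"m":28},"ldo":[68,92,27],"qwi":61}
After op 8 (remove /hj/1): {"hj":[5,7],"izh":{"gyr":35,"jq":66,"m":21,"ow":45},"j":{"cpv":90,"h":38,"m":28},"ldo":[68,92,27],"qwi":61}
After op 9 (add /izh/jq 51): {"hj":[5,7],"izh":{"gyr":35,"jq":51,"m":21,"ow":45},"j":{"cpv":90,"h":38,"m":28},"ldo":[68,92,27],"qwi":61}
After op 10 (add /izh/jz 83): {"hj":[5,7],"izh":{"gyr":35,"jq":51,"jz":83,"m":21,"ow":45},"j":{"cpv":90,"h":38,"m":28},"ldo":[68,92,27],"qwi":61}
After op 11 (remove /j/h): {"hj":[5,7],"izh":{"gyr":35,"jq":51,"jz":83,"m":21,"ow":45},"j":{"cpv":90,"m":28},"ldo":[68,92,27],"qwi":61}
After op 12 (replace /j 88): {"hj":[5,7],"izh":{"gyr":35,"jq":51,"jz":83,"m":21,"ow":45},"j":88,"ldo":[68,92,27],"qwi":61}
Size at path /ldo: 3

Answer: 3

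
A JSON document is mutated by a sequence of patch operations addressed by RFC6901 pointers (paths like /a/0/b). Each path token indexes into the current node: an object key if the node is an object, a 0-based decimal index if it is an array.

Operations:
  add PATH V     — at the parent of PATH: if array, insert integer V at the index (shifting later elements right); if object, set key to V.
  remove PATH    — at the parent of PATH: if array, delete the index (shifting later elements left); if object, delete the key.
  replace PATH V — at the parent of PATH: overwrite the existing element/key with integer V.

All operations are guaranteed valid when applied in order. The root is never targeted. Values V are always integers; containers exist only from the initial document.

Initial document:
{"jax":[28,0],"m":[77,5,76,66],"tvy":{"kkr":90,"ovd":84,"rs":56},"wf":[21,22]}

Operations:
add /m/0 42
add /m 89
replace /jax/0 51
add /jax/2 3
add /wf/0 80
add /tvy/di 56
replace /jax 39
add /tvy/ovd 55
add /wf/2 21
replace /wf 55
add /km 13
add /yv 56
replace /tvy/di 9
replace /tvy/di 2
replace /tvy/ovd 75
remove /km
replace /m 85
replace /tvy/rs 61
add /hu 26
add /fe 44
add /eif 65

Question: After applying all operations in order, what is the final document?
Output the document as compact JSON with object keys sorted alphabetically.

After op 1 (add /m/0 42): {"jax":[28,0],"m":[42,77,5,76,66],"tvy":{"kkr":90,"ovd":84,"rs":56},"wf":[21,22]}
After op 2 (add /m 89): {"jax":[28,0],"m":89,"tvy":{"kkr":90,"ovd":84,"rs":56},"wf":[21,22]}
After op 3 (replace /jax/0 51): {"jax":[51,0],"m":89,"tvy":{"kkr":90,"ovd":84,"rs":56},"wf":[21,22]}
After op 4 (add /jax/2 3): {"jax":[51,0,3],"m":89,"tvy":{"kkr":90,"ovd":84,"rs":56},"wf":[21,22]}
After op 5 (add /wf/0 80): {"jax":[51,0,3],"m":89,"tvy":{"kkr":90,"ovd":84,"rs":56},"wf":[80,21,22]}
After op 6 (add /tvy/di 56): {"jax":[51,0,3],"m":89,"tvy":{"di":56,"kkr":90,"ovd":84,"rs":56},"wf":[80,21,22]}
After op 7 (replace /jax 39): {"jax":39,"m":89,"tvy":{"di":56,"kkr":90,"ovd":84,"rs":56},"wf":[80,21,22]}
After op 8 (add /tvy/ovd 55): {"jax":39,"m":89,"tvy":{"di":56,"kkr":90,"ovd":55,"rs":56},"wf":[80,21,22]}
After op 9 (add /wf/2 21): {"jax":39,"m":89,"tvy":{"di":56,"kkr":90,"ovd":55,"rs":56},"wf":[80,21,21,22]}
After op 10 (replace /wf 55): {"jax":39,"m":89,"tvy":{"di":56,"kkr":90,"ovd":55,"rs":56},"wf":55}
After op 11 (add /km 13): {"jax":39,"km":13,"m":89,"tvy":{"di":56,"kkr":90,"ovd":55,"rs":56},"wf":55}
After op 12 (add /yv 56): {"jax":39,"km":13,"m":89,"tvy":{"di":56,"kkr":90,"ovd":55,"rs":56},"wf":55,"yv":56}
After op 13 (replace /tvy/di 9): {"jax":39,"km":13,"m":89,"tvy":{"di":9,"kkr":90,"ovd":55,"rs":56},"wf":55,"yv":56}
After op 14 (replace /tvy/di 2): {"jax":39,"km":13,"m":89,"tvy":{"di":2,"kkr":90,"ovd":55,"rs":56},"wf":55,"yv":56}
After op 15 (replace /tvy/ovd 75): {"jax":39,"km":13,"m":89,"tvy":{"di":2,"kkr":90,"ovd":75,"rs":56},"wf":55,"yv":56}
After op 16 (remove /km): {"jax":39,"m":89,"tvy":{"di":2,"kkr":90,"ovd":75,"rs":56},"wf":55,"yv":56}
After op 17 (replace /m 85): {"jax":39,"m":85,"tvy":{"di":2,"kkr":90,"ovd":75,"rs":56},"wf":55,"yv":56}
After op 18 (replace /tvy/rs 61): {"jax":39,"m":85,"tvy":{"di":2,"kkr":90,"ovd":75,"rs":61},"wf":55,"yv":56}
After op 19 (add /hu 26): {"hu":26,"jax":39,"m":85,"tvy":{"di":2,"kkr":90,"ovd":75,"rs":61},"wf":55,"yv":56}
After op 20 (add /fe 44): {"fe":44,"hu":26,"jax":39,"m":85,"tvy":{"di":2,"kkr":90,"ovd":75,"rs":61},"wf":55,"yv":56}
After op 21 (add /eif 65): {"eif":65,"fe":44,"hu":26,"jax":39,"m":85,"tvy":{"di":2,"kkr":90,"ovd":75,"rs":61},"wf":55,"yv":56}

Answer: {"eif":65,"fe":44,"hu":26,"jax":39,"m":85,"tvy":{"di":2,"kkr":90,"ovd":75,"rs":61},"wf":55,"yv":56}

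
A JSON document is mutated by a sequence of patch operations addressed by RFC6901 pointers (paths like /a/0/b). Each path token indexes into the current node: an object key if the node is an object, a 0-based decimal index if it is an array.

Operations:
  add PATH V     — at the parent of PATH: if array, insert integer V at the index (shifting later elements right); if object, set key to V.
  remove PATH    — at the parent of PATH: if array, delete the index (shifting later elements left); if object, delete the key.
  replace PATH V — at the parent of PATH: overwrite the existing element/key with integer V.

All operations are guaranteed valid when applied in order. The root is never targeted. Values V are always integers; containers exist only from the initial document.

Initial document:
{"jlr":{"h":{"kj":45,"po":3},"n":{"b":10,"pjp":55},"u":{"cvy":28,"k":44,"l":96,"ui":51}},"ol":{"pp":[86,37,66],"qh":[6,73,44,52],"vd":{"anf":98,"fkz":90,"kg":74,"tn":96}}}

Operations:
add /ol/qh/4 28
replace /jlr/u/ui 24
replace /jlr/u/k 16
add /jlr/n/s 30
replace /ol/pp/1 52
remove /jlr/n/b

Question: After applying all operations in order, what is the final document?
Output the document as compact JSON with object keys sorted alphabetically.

After op 1 (add /ol/qh/4 28): {"jlr":{"h":{"kj":45,"po":3},"n":{"b":10,"pjp":55},"u":{"cvy":28,"k":44,"l":96,"ui":51}},"ol":{"pp":[86,37,66],"qh":[6,73,44,52,28],"vd":{"anf":98,"fkz":90,"kg":74,"tn":96}}}
After op 2 (replace /jlr/u/ui 24): {"jlr":{"h":{"kj":45,"po":3},"n":{"b":10,"pjp":55},"u":{"cvy":28,"k":44,"l":96,"ui":24}},"ol":{"pp":[86,37,66],"qh":[6,73,44,52,28],"vd":{"anf":98,"fkz":90,"kg":74,"tn":96}}}
After op 3 (replace /jlr/u/k 16): {"jlr":{"h":{"kj":45,"po":3},"n":{"b":10,"pjp":55},"u":{"cvy":28,"k":16,"l":96,"ui":24}},"ol":{"pp":[86,37,66],"qh":[6,73,44,52,28],"vd":{"anf":98,"fkz":90,"kg":74,"tn":96}}}
After op 4 (add /jlr/n/s 30): {"jlr":{"h":{"kj":45,"po":3},"n":{"b":10,"pjp":55,"s":30},"u":{"cvy":28,"k":16,"l":96,"ui":24}},"ol":{"pp":[86,37,66],"qh":[6,73,44,52,28],"vd":{"anf":98,"fkz":90,"kg":74,"tn":96}}}
After op 5 (replace /ol/pp/1 52): {"jlr":{"h":{"kj":45,"po":3},"n":{"b":10,"pjp":55,"s":30},"u":{"cvy":28,"k":16,"l":96,"ui":24}},"ol":{"pp":[86,52,66],"qh":[6,73,44,52,28],"vd":{"anf":98,"fkz":90,"kg":74,"tn":96}}}
After op 6 (remove /jlr/n/b): {"jlr":{"h":{"kj":45,"po":3},"n":{"pjp":55,"s":30},"u":{"cvy":28,"k":16,"l":96,"ui":24}},"ol":{"pp":[86,52,66],"qh":[6,73,44,52,28],"vd":{"anf":98,"fkz":90,"kg":74,"tn":96}}}

Answer: {"jlr":{"h":{"kj":45,"po":3},"n":{"pjp":55,"s":30},"u":{"cvy":28,"k":16,"l":96,"ui":24}},"ol":{"pp":[86,52,66],"qh":[6,73,44,52,28],"vd":{"anf":98,"fkz":90,"kg":74,"tn":96}}}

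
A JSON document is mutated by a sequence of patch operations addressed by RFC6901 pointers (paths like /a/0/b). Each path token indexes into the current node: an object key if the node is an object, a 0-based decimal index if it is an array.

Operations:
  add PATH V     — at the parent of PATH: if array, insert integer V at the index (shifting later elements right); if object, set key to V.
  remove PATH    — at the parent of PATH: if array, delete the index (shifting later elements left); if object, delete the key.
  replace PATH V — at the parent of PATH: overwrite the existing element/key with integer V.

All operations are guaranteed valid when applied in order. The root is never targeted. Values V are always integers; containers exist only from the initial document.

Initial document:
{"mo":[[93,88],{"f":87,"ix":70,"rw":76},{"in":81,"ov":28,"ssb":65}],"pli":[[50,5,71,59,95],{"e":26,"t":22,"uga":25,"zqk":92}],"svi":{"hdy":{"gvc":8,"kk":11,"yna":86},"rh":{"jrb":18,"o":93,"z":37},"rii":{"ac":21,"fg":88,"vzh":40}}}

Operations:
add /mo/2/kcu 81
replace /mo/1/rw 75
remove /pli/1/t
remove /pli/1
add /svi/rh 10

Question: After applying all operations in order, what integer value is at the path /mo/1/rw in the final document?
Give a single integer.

After op 1 (add /mo/2/kcu 81): {"mo":[[93,88],{"f":87,"ix":70,"rw":76},{"in":81,"kcu":81,"ov":28,"ssb":65}],"pli":[[50,5,71,59,95],{"e":26,"t":22,"uga":25,"zqk":92}],"svi":{"hdy":{"gvc":8,"kk":11,"yna":86},"rh":{"jrb":18,"o":93,"z":37},"rii":{"ac":21,"fg":88,"vzh":40}}}
After op 2 (replace /mo/1/rw 75): {"mo":[[93,88],{"f":87,"ix":70,"rw":75},{"in":81,"kcu":81,"ov":28,"ssb":65}],"pli":[[50,5,71,59,95],{"e":26,"t":22,"uga":25,"zqk":92}],"svi":{"hdy":{"gvc":8,"kk":11,"yna":86},"rh":{"jrb":18,"o":93,"z":37},"rii":{"ac":21,"fg":88,"vzh":40}}}
After op 3 (remove /pli/1/t): {"mo":[[93,88],{"f":87,"ix":70,"rw":75},{"in":81,"kcu":81,"ov":28,"ssb":65}],"pli":[[50,5,71,59,95],{"e":26,"uga":25,"zqk":92}],"svi":{"hdy":{"gvc":8,"kk":11,"yna":86},"rh":{"jrb":18,"o":93,"z":37},"rii":{"ac":21,"fg":88,"vzh":40}}}
After op 4 (remove /pli/1): {"mo":[[93,88],{"f":87,"ix":70,"rw":75},{"in":81,"kcu":81,"ov":28,"ssb":65}],"pli":[[50,5,71,59,95]],"svi":{"hdy":{"gvc":8,"kk":11,"yna":86},"rh":{"jrb":18,"o":93,"z":37},"rii":{"ac":21,"fg":88,"vzh":40}}}
After op 5 (add /svi/rh 10): {"mo":[[93,88],{"f":87,"ix":70,"rw":75},{"in":81,"kcu":81,"ov":28,"ssb":65}],"pli":[[50,5,71,59,95]],"svi":{"hdy":{"gvc":8,"kk":11,"yna":86},"rh":10,"rii":{"ac":21,"fg":88,"vzh":40}}}
Value at /mo/1/rw: 75

Answer: 75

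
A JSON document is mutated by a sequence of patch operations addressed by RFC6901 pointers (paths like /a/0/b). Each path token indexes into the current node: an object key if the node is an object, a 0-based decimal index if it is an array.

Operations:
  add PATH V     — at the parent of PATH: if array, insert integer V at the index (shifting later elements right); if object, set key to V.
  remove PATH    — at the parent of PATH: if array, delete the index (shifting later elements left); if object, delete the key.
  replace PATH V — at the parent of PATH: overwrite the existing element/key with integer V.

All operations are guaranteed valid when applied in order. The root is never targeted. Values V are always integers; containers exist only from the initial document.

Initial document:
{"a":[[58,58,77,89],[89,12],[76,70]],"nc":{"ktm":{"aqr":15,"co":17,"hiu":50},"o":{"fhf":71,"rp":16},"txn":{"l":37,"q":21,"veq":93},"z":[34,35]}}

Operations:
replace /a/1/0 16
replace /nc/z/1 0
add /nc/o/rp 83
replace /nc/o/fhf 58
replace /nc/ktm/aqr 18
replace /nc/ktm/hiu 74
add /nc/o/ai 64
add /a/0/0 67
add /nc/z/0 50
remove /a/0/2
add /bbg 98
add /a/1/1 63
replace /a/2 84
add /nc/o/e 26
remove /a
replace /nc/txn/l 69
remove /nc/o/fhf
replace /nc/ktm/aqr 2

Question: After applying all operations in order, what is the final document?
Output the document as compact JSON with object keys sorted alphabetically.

After op 1 (replace /a/1/0 16): {"a":[[58,58,77,89],[16,12],[76,70]],"nc":{"ktm":{"aqr":15,"co":17,"hiu":50},"o":{"fhf":71,"rp":16},"txn":{"l":37,"q":21,"veq":93},"z":[34,35]}}
After op 2 (replace /nc/z/1 0): {"a":[[58,58,77,89],[16,12],[76,70]],"nc":{"ktm":{"aqr":15,"co":17,"hiu":50},"o":{"fhf":71,"rp":16},"txn":{"l":37,"q":21,"veq":93},"z":[34,0]}}
After op 3 (add /nc/o/rp 83): {"a":[[58,58,77,89],[16,12],[76,70]],"nc":{"ktm":{"aqr":15,"co":17,"hiu":50},"o":{"fhf":71,"rp":83},"txn":{"l":37,"q":21,"veq":93},"z":[34,0]}}
After op 4 (replace /nc/o/fhf 58): {"a":[[58,58,77,89],[16,12],[76,70]],"nc":{"ktm":{"aqr":15,"co":17,"hiu":50},"o":{"fhf":58,"rp":83},"txn":{"l":37,"q":21,"veq":93},"z":[34,0]}}
After op 5 (replace /nc/ktm/aqr 18): {"a":[[58,58,77,89],[16,12],[76,70]],"nc":{"ktm":{"aqr":18,"co":17,"hiu":50},"o":{"fhf":58,"rp":83},"txn":{"l":37,"q":21,"veq":93},"z":[34,0]}}
After op 6 (replace /nc/ktm/hiu 74): {"a":[[58,58,77,89],[16,12],[76,70]],"nc":{"ktm":{"aqr":18,"co":17,"hiu":74},"o":{"fhf":58,"rp":83},"txn":{"l":37,"q":21,"veq":93},"z":[34,0]}}
After op 7 (add /nc/o/ai 64): {"a":[[58,58,77,89],[16,12],[76,70]],"nc":{"ktm":{"aqr":18,"co":17,"hiu":74},"o":{"ai":64,"fhf":58,"rp":83},"txn":{"l":37,"q":21,"veq":93},"z":[34,0]}}
After op 8 (add /a/0/0 67): {"a":[[67,58,58,77,89],[16,12],[76,70]],"nc":{"ktm":{"aqr":18,"co":17,"hiu":74},"o":{"ai":64,"fhf":58,"rp":83},"txn":{"l":37,"q":21,"veq":93},"z":[34,0]}}
After op 9 (add /nc/z/0 50): {"a":[[67,58,58,77,89],[16,12],[76,70]],"nc":{"ktm":{"aqr":18,"co":17,"hiu":74},"o":{"ai":64,"fhf":58,"rp":83},"txn":{"l":37,"q":21,"veq":93},"z":[50,34,0]}}
After op 10 (remove /a/0/2): {"a":[[67,58,77,89],[16,12],[76,70]],"nc":{"ktm":{"aqr":18,"co":17,"hiu":74},"o":{"ai":64,"fhf":58,"rp":83},"txn":{"l":37,"q":21,"veq":93},"z":[50,34,0]}}
After op 11 (add /bbg 98): {"a":[[67,58,77,89],[16,12],[76,70]],"bbg":98,"nc":{"ktm":{"aqr":18,"co":17,"hiu":74},"o":{"ai":64,"fhf":58,"rp":83},"txn":{"l":37,"q":21,"veq":93},"z":[50,34,0]}}
After op 12 (add /a/1/1 63): {"a":[[67,58,77,89],[16,63,12],[76,70]],"bbg":98,"nc":{"ktm":{"aqr":18,"co":17,"hiu":74},"o":{"ai":64,"fhf":58,"rp":83},"txn":{"l":37,"q":21,"veq":93},"z":[50,34,0]}}
After op 13 (replace /a/2 84): {"a":[[67,58,77,89],[16,63,12],84],"bbg":98,"nc":{"ktm":{"aqr":18,"co":17,"hiu":74},"o":{"ai":64,"fhf":58,"rp":83},"txn":{"l":37,"q":21,"veq":93},"z":[50,34,0]}}
After op 14 (add /nc/o/e 26): {"a":[[67,58,77,89],[16,63,12],84],"bbg":98,"nc":{"ktm":{"aqr":18,"co":17,"hiu":74},"o":{"ai":64,"e":26,"fhf":58,"rp":83},"txn":{"l":37,"q":21,"veq":93},"z":[50,34,0]}}
After op 15 (remove /a): {"bbg":98,"nc":{"ktm":{"aqr":18,"co":17,"hiu":74},"o":{"ai":64,"e":26,"fhf":58,"rp":83},"txn":{"l":37,"q":21,"veq":93},"z":[50,34,0]}}
After op 16 (replace /nc/txn/l 69): {"bbg":98,"nc":{"ktm":{"aqr":18,"co":17,"hiu":74},"o":{"ai":64,"e":26,"fhf":58,"rp":83},"txn":{"l":69,"q":21,"veq":93},"z":[50,34,0]}}
After op 17 (remove /nc/o/fhf): {"bbg":98,"nc":{"ktm":{"aqr":18,"co":17,"hiu":74},"o":{"ai":64,"e":26,"rp":83},"txn":{"l":69,"q":21,"veq":93},"z":[50,34,0]}}
After op 18 (replace /nc/ktm/aqr 2): {"bbg":98,"nc":{"ktm":{"aqr":2,"co":17,"hiu":74},"o":{"ai":64,"e":26,"rp":83},"txn":{"l":69,"q":21,"veq":93},"z":[50,34,0]}}

Answer: {"bbg":98,"nc":{"ktm":{"aqr":2,"co":17,"hiu":74},"o":{"ai":64,"e":26,"rp":83},"txn":{"l":69,"q":21,"veq":93},"z":[50,34,0]}}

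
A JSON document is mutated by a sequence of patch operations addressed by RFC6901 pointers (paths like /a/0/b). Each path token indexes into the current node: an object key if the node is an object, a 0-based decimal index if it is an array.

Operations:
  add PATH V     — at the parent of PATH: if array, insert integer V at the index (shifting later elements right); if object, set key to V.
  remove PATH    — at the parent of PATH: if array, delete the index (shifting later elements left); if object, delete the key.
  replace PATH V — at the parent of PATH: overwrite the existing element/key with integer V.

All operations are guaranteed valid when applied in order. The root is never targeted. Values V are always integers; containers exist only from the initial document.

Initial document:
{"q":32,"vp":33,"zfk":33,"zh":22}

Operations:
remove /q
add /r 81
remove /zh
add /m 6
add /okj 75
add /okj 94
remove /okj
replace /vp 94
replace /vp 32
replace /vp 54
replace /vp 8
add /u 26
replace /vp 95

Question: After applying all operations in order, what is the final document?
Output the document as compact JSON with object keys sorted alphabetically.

After op 1 (remove /q): {"vp":33,"zfk":33,"zh":22}
After op 2 (add /r 81): {"r":81,"vp":33,"zfk":33,"zh":22}
After op 3 (remove /zh): {"r":81,"vp":33,"zfk":33}
After op 4 (add /m 6): {"m":6,"r":81,"vp":33,"zfk":33}
After op 5 (add /okj 75): {"m":6,"okj":75,"r":81,"vp":33,"zfk":33}
After op 6 (add /okj 94): {"m":6,"okj":94,"r":81,"vp":33,"zfk":33}
After op 7 (remove /okj): {"m":6,"r":81,"vp":33,"zfk":33}
After op 8 (replace /vp 94): {"m":6,"r":81,"vp":94,"zfk":33}
After op 9 (replace /vp 32): {"m":6,"r":81,"vp":32,"zfk":33}
After op 10 (replace /vp 54): {"m":6,"r":81,"vp":54,"zfk":33}
After op 11 (replace /vp 8): {"m":6,"r":81,"vp":8,"zfk":33}
After op 12 (add /u 26): {"m":6,"r":81,"u":26,"vp":8,"zfk":33}
After op 13 (replace /vp 95): {"m":6,"r":81,"u":26,"vp":95,"zfk":33}

Answer: {"m":6,"r":81,"u":26,"vp":95,"zfk":33}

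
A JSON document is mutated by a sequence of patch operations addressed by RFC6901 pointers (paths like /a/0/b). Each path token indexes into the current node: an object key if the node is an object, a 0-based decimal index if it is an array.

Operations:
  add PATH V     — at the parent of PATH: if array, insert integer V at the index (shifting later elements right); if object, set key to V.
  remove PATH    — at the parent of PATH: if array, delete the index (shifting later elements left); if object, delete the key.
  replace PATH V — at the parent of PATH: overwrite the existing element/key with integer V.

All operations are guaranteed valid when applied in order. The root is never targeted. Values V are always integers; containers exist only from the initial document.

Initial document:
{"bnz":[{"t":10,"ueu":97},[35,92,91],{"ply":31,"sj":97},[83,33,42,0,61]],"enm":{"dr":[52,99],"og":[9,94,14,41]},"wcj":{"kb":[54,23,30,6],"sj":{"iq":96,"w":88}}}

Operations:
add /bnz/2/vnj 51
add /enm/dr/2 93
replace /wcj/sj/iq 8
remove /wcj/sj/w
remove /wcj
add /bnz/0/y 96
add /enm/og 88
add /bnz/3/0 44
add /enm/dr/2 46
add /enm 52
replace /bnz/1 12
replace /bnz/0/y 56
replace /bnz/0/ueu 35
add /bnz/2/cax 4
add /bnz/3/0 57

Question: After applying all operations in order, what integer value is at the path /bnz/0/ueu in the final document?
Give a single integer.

Answer: 35

Derivation:
After op 1 (add /bnz/2/vnj 51): {"bnz":[{"t":10,"ueu":97},[35,92,91],{"ply":31,"sj":97,"vnj":51},[83,33,42,0,61]],"enm":{"dr":[52,99],"og":[9,94,14,41]},"wcj":{"kb":[54,23,30,6],"sj":{"iq":96,"w":88}}}
After op 2 (add /enm/dr/2 93): {"bnz":[{"t":10,"ueu":97},[35,92,91],{"ply":31,"sj":97,"vnj":51},[83,33,42,0,61]],"enm":{"dr":[52,99,93],"og":[9,94,14,41]},"wcj":{"kb":[54,23,30,6],"sj":{"iq":96,"w":88}}}
After op 3 (replace /wcj/sj/iq 8): {"bnz":[{"t":10,"ueu":97},[35,92,91],{"ply":31,"sj":97,"vnj":51},[83,33,42,0,61]],"enm":{"dr":[52,99,93],"og":[9,94,14,41]},"wcj":{"kb":[54,23,30,6],"sj":{"iq":8,"w":88}}}
After op 4 (remove /wcj/sj/w): {"bnz":[{"t":10,"ueu":97},[35,92,91],{"ply":31,"sj":97,"vnj":51},[83,33,42,0,61]],"enm":{"dr":[52,99,93],"og":[9,94,14,41]},"wcj":{"kb":[54,23,30,6],"sj":{"iq":8}}}
After op 5 (remove /wcj): {"bnz":[{"t":10,"ueu":97},[35,92,91],{"ply":31,"sj":97,"vnj":51},[83,33,42,0,61]],"enm":{"dr":[52,99,93],"og":[9,94,14,41]}}
After op 6 (add /bnz/0/y 96): {"bnz":[{"t":10,"ueu":97,"y":96},[35,92,91],{"ply":31,"sj":97,"vnj":51},[83,33,42,0,61]],"enm":{"dr":[52,99,93],"og":[9,94,14,41]}}
After op 7 (add /enm/og 88): {"bnz":[{"t":10,"ueu":97,"y":96},[35,92,91],{"ply":31,"sj":97,"vnj":51},[83,33,42,0,61]],"enm":{"dr":[52,99,93],"og":88}}
After op 8 (add /bnz/3/0 44): {"bnz":[{"t":10,"ueu":97,"y":96},[35,92,91],{"ply":31,"sj":97,"vnj":51},[44,83,33,42,0,61]],"enm":{"dr":[52,99,93],"og":88}}
After op 9 (add /enm/dr/2 46): {"bnz":[{"t":10,"ueu":97,"y":96},[35,92,91],{"ply":31,"sj":97,"vnj":51},[44,83,33,42,0,61]],"enm":{"dr":[52,99,46,93],"og":88}}
After op 10 (add /enm 52): {"bnz":[{"t":10,"ueu":97,"y":96},[35,92,91],{"ply":31,"sj":97,"vnj":51},[44,83,33,42,0,61]],"enm":52}
After op 11 (replace /bnz/1 12): {"bnz":[{"t":10,"ueu":97,"y":96},12,{"ply":31,"sj":97,"vnj":51},[44,83,33,42,0,61]],"enm":52}
After op 12 (replace /bnz/0/y 56): {"bnz":[{"t":10,"ueu":97,"y":56},12,{"ply":31,"sj":97,"vnj":51},[44,83,33,42,0,61]],"enm":52}
After op 13 (replace /bnz/0/ueu 35): {"bnz":[{"t":10,"ueu":35,"y":56},12,{"ply":31,"sj":97,"vnj":51},[44,83,33,42,0,61]],"enm":52}
After op 14 (add /bnz/2/cax 4): {"bnz":[{"t":10,"ueu":35,"y":56},12,{"cax":4,"ply":31,"sj":97,"vnj":51},[44,83,33,42,0,61]],"enm":52}
After op 15 (add /bnz/3/0 57): {"bnz":[{"t":10,"ueu":35,"y":56},12,{"cax":4,"ply":31,"sj":97,"vnj":51},[57,44,83,33,42,0,61]],"enm":52}
Value at /bnz/0/ueu: 35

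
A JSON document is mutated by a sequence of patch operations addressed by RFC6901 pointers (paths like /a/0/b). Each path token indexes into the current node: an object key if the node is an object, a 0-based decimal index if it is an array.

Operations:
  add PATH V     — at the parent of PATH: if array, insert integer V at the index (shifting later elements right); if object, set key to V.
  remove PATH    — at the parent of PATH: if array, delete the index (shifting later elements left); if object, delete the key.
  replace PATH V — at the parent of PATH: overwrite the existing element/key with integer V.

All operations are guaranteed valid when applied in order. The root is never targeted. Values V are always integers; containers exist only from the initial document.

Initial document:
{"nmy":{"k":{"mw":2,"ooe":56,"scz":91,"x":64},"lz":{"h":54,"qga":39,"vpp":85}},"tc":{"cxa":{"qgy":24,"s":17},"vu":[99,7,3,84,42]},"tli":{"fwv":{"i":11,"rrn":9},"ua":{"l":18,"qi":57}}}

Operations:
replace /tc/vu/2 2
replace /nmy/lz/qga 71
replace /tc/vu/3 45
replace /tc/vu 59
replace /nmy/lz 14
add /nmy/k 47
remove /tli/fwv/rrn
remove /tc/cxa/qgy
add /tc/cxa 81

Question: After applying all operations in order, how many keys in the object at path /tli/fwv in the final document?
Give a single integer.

Answer: 1

Derivation:
After op 1 (replace /tc/vu/2 2): {"nmy":{"k":{"mw":2,"ooe":56,"scz":91,"x":64},"lz":{"h":54,"qga":39,"vpp":85}},"tc":{"cxa":{"qgy":24,"s":17},"vu":[99,7,2,84,42]},"tli":{"fwv":{"i":11,"rrn":9},"ua":{"l":18,"qi":57}}}
After op 2 (replace /nmy/lz/qga 71): {"nmy":{"k":{"mw":2,"ooe":56,"scz":91,"x":64},"lz":{"h":54,"qga":71,"vpp":85}},"tc":{"cxa":{"qgy":24,"s":17},"vu":[99,7,2,84,42]},"tli":{"fwv":{"i":11,"rrn":9},"ua":{"l":18,"qi":57}}}
After op 3 (replace /tc/vu/3 45): {"nmy":{"k":{"mw":2,"ooe":56,"scz":91,"x":64},"lz":{"h":54,"qga":71,"vpp":85}},"tc":{"cxa":{"qgy":24,"s":17},"vu":[99,7,2,45,42]},"tli":{"fwv":{"i":11,"rrn":9},"ua":{"l":18,"qi":57}}}
After op 4 (replace /tc/vu 59): {"nmy":{"k":{"mw":2,"ooe":56,"scz":91,"x":64},"lz":{"h":54,"qga":71,"vpp":85}},"tc":{"cxa":{"qgy":24,"s":17},"vu":59},"tli":{"fwv":{"i":11,"rrn":9},"ua":{"l":18,"qi":57}}}
After op 5 (replace /nmy/lz 14): {"nmy":{"k":{"mw":2,"ooe":56,"scz":91,"x":64},"lz":14},"tc":{"cxa":{"qgy":24,"s":17},"vu":59},"tli":{"fwv":{"i":11,"rrn":9},"ua":{"l":18,"qi":57}}}
After op 6 (add /nmy/k 47): {"nmy":{"k":47,"lz":14},"tc":{"cxa":{"qgy":24,"s":17},"vu":59},"tli":{"fwv":{"i":11,"rrn":9},"ua":{"l":18,"qi":57}}}
After op 7 (remove /tli/fwv/rrn): {"nmy":{"k":47,"lz":14},"tc":{"cxa":{"qgy":24,"s":17},"vu":59},"tli":{"fwv":{"i":11},"ua":{"l":18,"qi":57}}}
After op 8 (remove /tc/cxa/qgy): {"nmy":{"k":47,"lz":14},"tc":{"cxa":{"s":17},"vu":59},"tli":{"fwv":{"i":11},"ua":{"l":18,"qi":57}}}
After op 9 (add /tc/cxa 81): {"nmy":{"k":47,"lz":14},"tc":{"cxa":81,"vu":59},"tli":{"fwv":{"i":11},"ua":{"l":18,"qi":57}}}
Size at path /tli/fwv: 1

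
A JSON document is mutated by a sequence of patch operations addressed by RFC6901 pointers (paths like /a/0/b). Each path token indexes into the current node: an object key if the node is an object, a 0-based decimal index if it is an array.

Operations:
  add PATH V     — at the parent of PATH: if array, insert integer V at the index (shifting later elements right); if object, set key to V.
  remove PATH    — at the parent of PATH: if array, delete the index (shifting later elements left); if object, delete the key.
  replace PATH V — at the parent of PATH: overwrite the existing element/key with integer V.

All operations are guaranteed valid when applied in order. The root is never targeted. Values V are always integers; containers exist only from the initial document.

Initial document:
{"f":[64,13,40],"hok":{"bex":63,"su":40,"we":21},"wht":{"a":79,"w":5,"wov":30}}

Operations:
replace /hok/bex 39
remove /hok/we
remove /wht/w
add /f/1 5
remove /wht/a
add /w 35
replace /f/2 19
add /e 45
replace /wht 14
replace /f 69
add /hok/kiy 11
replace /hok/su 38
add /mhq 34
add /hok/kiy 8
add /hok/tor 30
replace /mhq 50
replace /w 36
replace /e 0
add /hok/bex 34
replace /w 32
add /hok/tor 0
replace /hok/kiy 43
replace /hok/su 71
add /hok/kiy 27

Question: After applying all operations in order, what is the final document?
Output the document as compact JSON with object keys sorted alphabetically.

After op 1 (replace /hok/bex 39): {"f":[64,13,40],"hok":{"bex":39,"su":40,"we":21},"wht":{"a":79,"w":5,"wov":30}}
After op 2 (remove /hok/we): {"f":[64,13,40],"hok":{"bex":39,"su":40},"wht":{"a":79,"w":5,"wov":30}}
After op 3 (remove /wht/w): {"f":[64,13,40],"hok":{"bex":39,"su":40},"wht":{"a":79,"wov":30}}
After op 4 (add /f/1 5): {"f":[64,5,13,40],"hok":{"bex":39,"su":40},"wht":{"a":79,"wov":30}}
After op 5 (remove /wht/a): {"f":[64,5,13,40],"hok":{"bex":39,"su":40},"wht":{"wov":30}}
After op 6 (add /w 35): {"f":[64,5,13,40],"hok":{"bex":39,"su":40},"w":35,"wht":{"wov":30}}
After op 7 (replace /f/2 19): {"f":[64,5,19,40],"hok":{"bex":39,"su":40},"w":35,"wht":{"wov":30}}
After op 8 (add /e 45): {"e":45,"f":[64,5,19,40],"hok":{"bex":39,"su":40},"w":35,"wht":{"wov":30}}
After op 9 (replace /wht 14): {"e":45,"f":[64,5,19,40],"hok":{"bex":39,"su":40},"w":35,"wht":14}
After op 10 (replace /f 69): {"e":45,"f":69,"hok":{"bex":39,"su":40},"w":35,"wht":14}
After op 11 (add /hok/kiy 11): {"e":45,"f":69,"hok":{"bex":39,"kiy":11,"su":40},"w":35,"wht":14}
After op 12 (replace /hok/su 38): {"e":45,"f":69,"hok":{"bex":39,"kiy":11,"su":38},"w":35,"wht":14}
After op 13 (add /mhq 34): {"e":45,"f":69,"hok":{"bex":39,"kiy":11,"su":38},"mhq":34,"w":35,"wht":14}
After op 14 (add /hok/kiy 8): {"e":45,"f":69,"hok":{"bex":39,"kiy":8,"su":38},"mhq":34,"w":35,"wht":14}
After op 15 (add /hok/tor 30): {"e":45,"f":69,"hok":{"bex":39,"kiy":8,"su":38,"tor":30},"mhq":34,"w":35,"wht":14}
After op 16 (replace /mhq 50): {"e":45,"f":69,"hok":{"bex":39,"kiy":8,"su":38,"tor":30},"mhq":50,"w":35,"wht":14}
After op 17 (replace /w 36): {"e":45,"f":69,"hok":{"bex":39,"kiy":8,"su":38,"tor":30},"mhq":50,"w":36,"wht":14}
After op 18 (replace /e 0): {"e":0,"f":69,"hok":{"bex":39,"kiy":8,"su":38,"tor":30},"mhq":50,"w":36,"wht":14}
After op 19 (add /hok/bex 34): {"e":0,"f":69,"hok":{"bex":34,"kiy":8,"su":38,"tor":30},"mhq":50,"w":36,"wht":14}
After op 20 (replace /w 32): {"e":0,"f":69,"hok":{"bex":34,"kiy":8,"su":38,"tor":30},"mhq":50,"w":32,"wht":14}
After op 21 (add /hok/tor 0): {"e":0,"f":69,"hok":{"bex":34,"kiy":8,"su":38,"tor":0},"mhq":50,"w":32,"wht":14}
After op 22 (replace /hok/kiy 43): {"e":0,"f":69,"hok":{"bex":34,"kiy":43,"su":38,"tor":0},"mhq":50,"w":32,"wht":14}
After op 23 (replace /hok/su 71): {"e":0,"f":69,"hok":{"bex":34,"kiy":43,"su":71,"tor":0},"mhq":50,"w":32,"wht":14}
After op 24 (add /hok/kiy 27): {"e":0,"f":69,"hok":{"bex":34,"kiy":27,"su":71,"tor":0},"mhq":50,"w":32,"wht":14}

Answer: {"e":0,"f":69,"hok":{"bex":34,"kiy":27,"su":71,"tor":0},"mhq":50,"w":32,"wht":14}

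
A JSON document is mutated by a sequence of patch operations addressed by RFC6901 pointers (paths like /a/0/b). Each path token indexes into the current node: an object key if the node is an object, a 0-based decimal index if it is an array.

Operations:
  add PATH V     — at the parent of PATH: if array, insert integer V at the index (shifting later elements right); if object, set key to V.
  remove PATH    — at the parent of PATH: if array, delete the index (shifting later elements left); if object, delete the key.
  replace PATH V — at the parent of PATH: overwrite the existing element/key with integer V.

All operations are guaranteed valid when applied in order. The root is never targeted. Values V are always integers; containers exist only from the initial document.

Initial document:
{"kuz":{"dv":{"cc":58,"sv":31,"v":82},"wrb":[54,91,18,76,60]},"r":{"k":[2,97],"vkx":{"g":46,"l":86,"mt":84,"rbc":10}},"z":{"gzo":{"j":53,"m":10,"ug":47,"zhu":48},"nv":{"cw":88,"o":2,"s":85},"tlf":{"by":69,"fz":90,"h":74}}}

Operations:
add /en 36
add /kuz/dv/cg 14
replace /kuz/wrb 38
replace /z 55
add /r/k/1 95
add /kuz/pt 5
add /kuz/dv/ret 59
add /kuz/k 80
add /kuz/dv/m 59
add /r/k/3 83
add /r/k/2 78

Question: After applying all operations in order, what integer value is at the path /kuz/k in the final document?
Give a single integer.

After op 1 (add /en 36): {"en":36,"kuz":{"dv":{"cc":58,"sv":31,"v":82},"wrb":[54,91,18,76,60]},"r":{"k":[2,97],"vkx":{"g":46,"l":86,"mt":84,"rbc":10}},"z":{"gzo":{"j":53,"m":10,"ug":47,"zhu":48},"nv":{"cw":88,"o":2,"s":85},"tlf":{"by":69,"fz":90,"h":74}}}
After op 2 (add /kuz/dv/cg 14): {"en":36,"kuz":{"dv":{"cc":58,"cg":14,"sv":31,"v":82},"wrb":[54,91,18,76,60]},"r":{"k":[2,97],"vkx":{"g":46,"l":86,"mt":84,"rbc":10}},"z":{"gzo":{"j":53,"m":10,"ug":47,"zhu":48},"nv":{"cw":88,"o":2,"s":85},"tlf":{"by":69,"fz":90,"h":74}}}
After op 3 (replace /kuz/wrb 38): {"en":36,"kuz":{"dv":{"cc":58,"cg":14,"sv":31,"v":82},"wrb":38},"r":{"k":[2,97],"vkx":{"g":46,"l":86,"mt":84,"rbc":10}},"z":{"gzo":{"j":53,"m":10,"ug":47,"zhu":48},"nv":{"cw":88,"o":2,"s":85},"tlf":{"by":69,"fz":90,"h":74}}}
After op 4 (replace /z 55): {"en":36,"kuz":{"dv":{"cc":58,"cg":14,"sv":31,"v":82},"wrb":38},"r":{"k":[2,97],"vkx":{"g":46,"l":86,"mt":84,"rbc":10}},"z":55}
After op 5 (add /r/k/1 95): {"en":36,"kuz":{"dv":{"cc":58,"cg":14,"sv":31,"v":82},"wrb":38},"r":{"k":[2,95,97],"vkx":{"g":46,"l":86,"mt":84,"rbc":10}},"z":55}
After op 6 (add /kuz/pt 5): {"en":36,"kuz":{"dv":{"cc":58,"cg":14,"sv":31,"v":82},"pt":5,"wrb":38},"r":{"k":[2,95,97],"vkx":{"g":46,"l":86,"mt":84,"rbc":10}},"z":55}
After op 7 (add /kuz/dv/ret 59): {"en":36,"kuz":{"dv":{"cc":58,"cg":14,"ret":59,"sv":31,"v":82},"pt":5,"wrb":38},"r":{"k":[2,95,97],"vkx":{"g":46,"l":86,"mt":84,"rbc":10}},"z":55}
After op 8 (add /kuz/k 80): {"en":36,"kuz":{"dv":{"cc":58,"cg":14,"ret":59,"sv":31,"v":82},"k":80,"pt":5,"wrb":38},"r":{"k":[2,95,97],"vkx":{"g":46,"l":86,"mt":84,"rbc":10}},"z":55}
After op 9 (add /kuz/dv/m 59): {"en":36,"kuz":{"dv":{"cc":58,"cg":14,"m":59,"ret":59,"sv":31,"v":82},"k":80,"pt":5,"wrb":38},"r":{"k":[2,95,97],"vkx":{"g":46,"l":86,"mt":84,"rbc":10}},"z":55}
After op 10 (add /r/k/3 83): {"en":36,"kuz":{"dv":{"cc":58,"cg":14,"m":59,"ret":59,"sv":31,"v":82},"k":80,"pt":5,"wrb":38},"r":{"k":[2,95,97,83],"vkx":{"g":46,"l":86,"mt":84,"rbc":10}},"z":55}
After op 11 (add /r/k/2 78): {"en":36,"kuz":{"dv":{"cc":58,"cg":14,"m":59,"ret":59,"sv":31,"v":82},"k":80,"pt":5,"wrb":38},"r":{"k":[2,95,78,97,83],"vkx":{"g":46,"l":86,"mt":84,"rbc":10}},"z":55}
Value at /kuz/k: 80

Answer: 80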